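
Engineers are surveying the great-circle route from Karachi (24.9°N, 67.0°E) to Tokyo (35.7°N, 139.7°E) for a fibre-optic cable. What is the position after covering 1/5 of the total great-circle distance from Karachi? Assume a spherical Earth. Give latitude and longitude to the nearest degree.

Write both endpoints as unit vectors p₁, p₂ with components (cos φ cos λ, cos φ sin λ, sin φ).
The central angle between the endpoints is δ = arccos(p₁·p₂) ≈ 1.087 rad (62.3°).
Interpolate at f = 1/5 with slerp weights a = sin((1−f)δ)/sin δ ≈ 0.863, b = sin(fδ)/sin δ ≈ 0.244.
p = a·p₁ + b·p₂ ≈ (0.155, 0.849, 0.506); φ = arcsin(p_z) ≈ 30.37°, λ = atan2(p_y, p_x) ≈ 79.65°.

≈ (30°N, 80°E)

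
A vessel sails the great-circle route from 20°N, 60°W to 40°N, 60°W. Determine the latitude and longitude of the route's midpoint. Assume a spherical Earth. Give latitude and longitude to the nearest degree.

The haversine formula gives a central angle δ ≈ 0.349 rad (20.0°) between the endpoints.
Interpolate at f = 1/2 with slerp weights a = sin((1−f)δ)/sin δ ≈ 0.508, b = sin(fδ)/sin δ ≈ 0.508.
p = a·p₁ + b·p₂ ≈ (0.433, -0.750, 0.500); φ = arcsin(p_z) ≈ 30.00°, λ = atan2(p_y, p_x) ≈ -60.00°.

≈ 30°N, 60°W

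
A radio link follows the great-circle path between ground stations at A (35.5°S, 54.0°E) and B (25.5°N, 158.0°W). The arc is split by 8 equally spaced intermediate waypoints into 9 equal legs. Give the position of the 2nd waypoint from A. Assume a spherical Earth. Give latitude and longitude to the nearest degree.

From cos δ = sin φ₁ sin φ₂ + cos φ₁ cos φ₂ cos Δλ, the central angle is δ ≈ 2.632 rad (150.8°).
Interpolate at f = 2/9 with slerp weights a = sin((1−f)δ)/sin δ ≈ 1.823, b = sin(fδ)/sin δ ≈ 1.133.
p = a·p₁ + b·p₂ ≈ (-0.076, 0.818, -0.571); φ = arcsin(p_z) ≈ -34.81°, λ = atan2(p_y, p_x) ≈ 95.29°.

≈ (35°S, 95°E)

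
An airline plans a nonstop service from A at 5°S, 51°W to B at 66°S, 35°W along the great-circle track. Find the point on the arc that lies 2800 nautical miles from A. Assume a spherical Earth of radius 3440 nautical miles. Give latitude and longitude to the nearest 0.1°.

The haversine formula gives a central angle δ ≈ 1.083 rad (62.0°) between the endpoints. The total great-circle distance is δ·R ≈ 1.083 × 3440 ≈ 3724 nmi, so the target fraction is f = 2800/3724 ≈ 0.752.
Interpolate at f ≈ 0.752 with slerp weights a = sin((1−f)δ)/sin δ ≈ 0.300, b = sin(fδ)/sin δ ≈ 0.823.
p = a·p₁ + b·p₂ ≈ (0.463, -0.425, -0.778); φ = arcsin(p_z) ≈ -51.10°, λ = atan2(p_y, p_x) ≈ -42.55°.

≈ 51.1°S, 42.5°W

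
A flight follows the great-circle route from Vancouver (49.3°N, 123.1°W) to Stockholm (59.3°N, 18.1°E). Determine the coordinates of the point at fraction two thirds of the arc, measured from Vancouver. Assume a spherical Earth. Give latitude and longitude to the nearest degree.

≈ 76°N, 25°W

The haversine formula gives a central angle δ ≈ 1.168 rad (66.9°) between the endpoints.
Interpolate at f = 2/3 with slerp weights a = sin((1−f)δ)/sin δ ≈ 0.413, b = sin(fδ)/sin δ ≈ 0.763.
p = a·p₁ + b·p₂ ≈ (0.224, -0.104, 0.969); φ = arcsin(p_z) ≈ 75.72°, λ = atan2(p_y, p_x) ≈ -25.01°.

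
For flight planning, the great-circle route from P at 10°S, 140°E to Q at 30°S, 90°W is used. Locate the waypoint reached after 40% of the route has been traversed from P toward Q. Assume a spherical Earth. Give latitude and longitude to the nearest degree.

The haversine formula gives a central angle δ ≈ 2.050 rad (117.5°) between the endpoints.
Interpolate at f = 0.40 with slerp weights a = sin((1−f)δ)/sin δ ≈ 1.062, b = sin(fδ)/sin δ ≈ 0.824.
p = a·p₁ + b·p₂ ≈ (-0.801, -0.041, -0.597); φ = arcsin(p_z) ≈ -36.63°, λ = atan2(p_y, p_x) ≈ -177.05°.

≈ 37°S, 177°W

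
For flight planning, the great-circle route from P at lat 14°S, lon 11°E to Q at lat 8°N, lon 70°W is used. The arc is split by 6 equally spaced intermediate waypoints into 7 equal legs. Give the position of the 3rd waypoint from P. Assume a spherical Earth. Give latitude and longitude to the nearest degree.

Write both endpoints as unit vectors p₁, p₂ with components (cos φ cos λ, cos φ sin λ, sin φ).
The central angle between the endpoints is δ = arccos(p₁·p₂) ≈ 1.454 rad (83.3°).
Interpolate at f = 3/7 with slerp weights a = sin((1−f)δ)/sin δ ≈ 0.744, b = sin(fδ)/sin δ ≈ 0.588.
p = a·p₁ + b·p₂ ≈ (0.907, -0.409, -0.098); φ = arcsin(p_z) ≈ -5.63°, λ = atan2(p_y, p_x) ≈ -24.27°.

≈ lat 6°S, lon 24°W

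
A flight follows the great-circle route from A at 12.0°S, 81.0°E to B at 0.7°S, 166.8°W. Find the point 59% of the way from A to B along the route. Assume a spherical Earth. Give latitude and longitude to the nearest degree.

The haversine formula gives a central angle δ ≈ 1.947 rad (111.5°) between the endpoints.
Interpolate at f = 0.59 with slerp weights a = sin((1−f)δ)/sin δ ≈ 0.770, b = sin(fδ)/sin δ ≈ 0.981.
p = a·p₁ + b·p₂ ≈ (-0.837, 0.520, -0.172); φ = arcsin(p_z) ≈ -9.91°, λ = atan2(p_y, p_x) ≈ 148.15°.

≈ 10°S, 148°E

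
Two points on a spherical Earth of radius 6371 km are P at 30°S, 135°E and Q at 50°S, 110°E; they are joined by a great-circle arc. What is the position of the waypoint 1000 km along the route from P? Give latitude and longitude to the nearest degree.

Write both endpoints as unit vectors p₁, p₂ with components (cos φ cos λ, cos φ sin λ, sin φ).
The central angle between the endpoints is δ = arccos(p₁·p₂) ≈ 0.479 rad (27.4°). The total great-circle distance is δ·R ≈ 0.479 × 6371 ≈ 3051 km, so the target fraction is f = 1000/3051 ≈ 0.328.
Interpolate at f ≈ 0.328 with slerp weights a = sin((1−f)δ)/sin δ ≈ 0.687, b = sin(fδ)/sin δ ≈ 0.339.
p = a·p₁ + b·p₂ ≈ (-0.495, 0.625, -0.603); φ = arcsin(p_z) ≈ -37.10°, λ = atan2(p_y, p_x) ≈ 128.36°.

≈ 37°S, 128°E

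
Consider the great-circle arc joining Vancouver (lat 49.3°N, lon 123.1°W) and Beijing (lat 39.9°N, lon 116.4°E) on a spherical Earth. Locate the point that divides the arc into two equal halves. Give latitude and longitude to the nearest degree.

The haversine formula gives a central angle δ ≈ 1.336 rad (76.6°) between the endpoints.
Interpolate at f = 1/2 with slerp weights a = sin((1−f)δ)/sin δ ≈ 0.637, b = sin(fδ)/sin δ ≈ 0.637.
p = a·p₁ + b·p₂ ≈ (-0.444, 0.090, 0.891); φ = arcsin(p_z) ≈ 63.06°, λ = atan2(p_y, p_x) ≈ 168.58°.

≈ lat 63°N, lon 169°E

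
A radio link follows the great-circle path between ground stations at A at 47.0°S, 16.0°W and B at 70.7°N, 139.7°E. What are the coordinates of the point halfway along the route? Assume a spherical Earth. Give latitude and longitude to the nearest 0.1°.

Write both endpoints as unit vectors p₁, p₂ with components (cos φ cos λ, cos φ sin λ, sin φ).
The central angle between the endpoints is δ = arccos(p₁·p₂) ≈ 2.681 rad (153.6°).
Interpolate at f = 1/2 with slerp weights a = sin((1−f)δ)/sin δ ≈ 2.189, b = sin(fδ)/sin δ ≈ 2.189.
p = a·p₁ + b·p₂ ≈ (0.883, 0.056, 0.465); φ = arcsin(p_z) ≈ 27.72°, λ = atan2(p_y, p_x) ≈ 3.66°.

≈ 27.7°N, 3.7°E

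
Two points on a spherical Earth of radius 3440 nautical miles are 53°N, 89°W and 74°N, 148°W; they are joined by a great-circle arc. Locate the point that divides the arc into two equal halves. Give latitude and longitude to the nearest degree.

Convert each endpoint to a unit vector on the sphere (x = cos φ cos λ, y = cos φ sin λ, z = sin φ).
The central angle between the endpoints is δ = arccos(p₁·p₂) ≈ 0.549 rad (31.4°).
Interpolate at f = 1/2 with slerp weights a = sin((1−f)δ)/sin δ ≈ 0.519, b = sin(fδ)/sin δ ≈ 0.519.
p = a·p₁ + b·p₂ ≈ (-0.116, -0.388, 0.914); φ = arcsin(p_z) ≈ 66.09°, λ = atan2(p_y, p_x) ≈ -106.62°.

≈ 66°N, 107°W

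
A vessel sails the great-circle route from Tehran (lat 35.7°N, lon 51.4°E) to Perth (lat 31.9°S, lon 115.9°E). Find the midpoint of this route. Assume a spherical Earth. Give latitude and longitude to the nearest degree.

≈ lat 2°N, lon 84°E

Write both endpoints as unit vectors p₁, p₂ with components (cos φ cos λ, cos φ sin λ, sin φ).
The central angle between the endpoints is δ = arccos(p₁·p₂) ≈ 1.582 rad (90.7°).
Interpolate at f = 1/2 with slerp weights a = sin((1−f)δ)/sin δ ≈ 0.711, b = sin(fδ)/sin δ ≈ 0.711.
p = a·p₁ + b·p₂ ≈ (0.097, 0.995, 0.039); φ = arcsin(p_z) ≈ 2.25°, λ = atan2(p_y, p_x) ≈ 84.45°.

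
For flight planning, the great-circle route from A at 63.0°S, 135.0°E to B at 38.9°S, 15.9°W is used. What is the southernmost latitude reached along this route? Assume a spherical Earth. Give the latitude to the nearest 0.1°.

The great circle lies in the plane with unit normal n̂ = (p₁ × p₂)/|p₁ × p₂|.
Here n̂_z ≈ -0.178; the vertex latitude is φ_max = arccos|n̂_z| ≈ 79.8°.
Check via Clairaut: cos φ_max = |cos φ₁| · sin C = cos(63.0°)·sin(157.0°) ≈ 0.178, again giving ≈ 79.8°.

≈ 79.8°S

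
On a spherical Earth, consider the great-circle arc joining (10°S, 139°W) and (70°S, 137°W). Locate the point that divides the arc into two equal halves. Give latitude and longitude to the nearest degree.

≈ (40°S, 138°W)

Write both endpoints as unit vectors p₁, p₂ with components (cos φ cos λ, cos φ sin λ, sin φ).
The central angle between the endpoints is δ = arccos(p₁·p₂) ≈ 1.047 rad (60.0°).
Interpolate at f = 1/2 with slerp weights a = sin((1−f)δ)/sin δ ≈ 0.577, b = sin(fδ)/sin δ ≈ 0.577.
p = a·p₁ + b·p₂ ≈ (-0.574, -0.508, -0.643); φ = arcsin(p_z) ≈ -40.00°, λ = atan2(p_y, p_x) ≈ -138.48°.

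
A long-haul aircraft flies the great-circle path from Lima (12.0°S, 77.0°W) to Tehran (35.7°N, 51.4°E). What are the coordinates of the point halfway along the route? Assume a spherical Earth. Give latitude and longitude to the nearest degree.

The haversine formula gives a central angle δ ≈ 2.233 rad (127.9°) between the endpoints.
Interpolate at f = 1/2 with slerp weights a = sin((1−f)δ)/sin δ ≈ 1.139, b = sin(fδ)/sin δ ≈ 1.139.
p = a·p₁ + b·p₂ ≈ (0.828, -0.363, 0.428); φ = arcsin(p_z) ≈ 25.34°, λ = atan2(p_y, p_x) ≈ -23.66°.

≈ (25°N, 24°W)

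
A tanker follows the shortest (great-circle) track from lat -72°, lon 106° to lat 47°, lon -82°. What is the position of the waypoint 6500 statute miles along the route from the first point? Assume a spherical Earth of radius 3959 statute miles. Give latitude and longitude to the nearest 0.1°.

Convert each endpoint to a unit vector on the sphere (x = cos φ cos λ, y = cos φ sin λ, z = sin φ).
The central angle between the endpoints is δ = arccos(p₁·p₂) ≈ 2.700 rad (154.7°). The total great-circle distance is δ·R ≈ 2.700 × 3959 ≈ 10691 mi, so the target fraction is f = 6500/10691 ≈ 0.608.
Interpolate at f ≈ 0.608 with slerp weights a = sin((1−f)δ)/sin δ ≈ 2.041, b = sin(fδ)/sin δ ≈ 2.336.
p = a·p₁ + b·p₂ ≈ (0.048, -0.971, -0.233); φ = arcsin(p_z) ≈ -13.48°, λ = atan2(p_y, p_x) ≈ -87.18°.

≈ lat -13.5°, lon -87.2°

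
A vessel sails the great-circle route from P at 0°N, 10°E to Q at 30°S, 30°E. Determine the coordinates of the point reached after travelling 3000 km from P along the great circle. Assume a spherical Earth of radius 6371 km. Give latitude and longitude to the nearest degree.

Write both endpoints as unit vectors p₁, p₂ with components (cos φ cos λ, cos φ sin λ, sin φ).
The central angle between the endpoints is δ = arccos(p₁·p₂) ≈ 0.620 rad (35.5°). The total great-circle distance is δ·R ≈ 0.620 × 6371 ≈ 3951 km, so the target fraction is f = 3000/3951 ≈ 0.759.
Interpolate at f ≈ 0.759 with slerp weights a = sin((1−f)δ)/sin δ ≈ 0.256, b = sin(fδ)/sin δ ≈ 0.781.
p = a·p₁ + b·p₂ ≈ (0.837, 0.382, -0.390); φ = arcsin(p_z) ≈ -22.97°, λ = atan2(p_y, p_x) ≈ 24.55°.

≈ 23°S, 25°E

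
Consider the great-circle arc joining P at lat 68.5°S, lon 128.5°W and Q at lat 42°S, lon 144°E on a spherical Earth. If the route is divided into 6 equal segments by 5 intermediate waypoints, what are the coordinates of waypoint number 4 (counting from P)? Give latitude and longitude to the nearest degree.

Write both endpoints as unit vectors p₁, p₂ with components (cos φ cos λ, cos φ sin λ, sin φ).
The central angle between the endpoints is δ = arccos(p₁·p₂) ≈ 0.883 rad (50.6°).
Interpolate at f = 4/6 with slerp weights a = sin((1−f)δ)/sin δ ≈ 0.376, b = sin(fδ)/sin δ ≈ 0.719.
p = a·p₁ + b·p₂ ≈ (-0.518, 0.206, -0.830); φ = arcsin(p_z) ≈ -56.13°, λ = atan2(p_y, p_x) ≈ 158.28°.

≈ lat 56°S, lon 158°E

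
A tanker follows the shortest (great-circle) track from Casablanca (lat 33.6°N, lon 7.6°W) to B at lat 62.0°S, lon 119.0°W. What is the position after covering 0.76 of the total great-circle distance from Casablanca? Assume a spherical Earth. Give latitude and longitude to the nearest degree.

≈ lat 49°S, lon 67°W

Convert each endpoint to a unit vector on the sphere (x = cos φ cos λ, y = cos φ sin λ, z = sin φ).
The central angle between the endpoints is δ = arccos(p₁·p₂) ≈ 2.254 rad (129.1°).
Interpolate at f = 0.76 with slerp weights a = sin((1−f)δ)/sin δ ≈ 0.664, b = sin(fδ)/sin δ ≈ 1.276.
p = a·p₁ + b·p₂ ≈ (0.258, -0.597, -0.760); φ = arcsin(p_z) ≈ -49.42°, λ = atan2(p_y, p_x) ≈ -66.66°.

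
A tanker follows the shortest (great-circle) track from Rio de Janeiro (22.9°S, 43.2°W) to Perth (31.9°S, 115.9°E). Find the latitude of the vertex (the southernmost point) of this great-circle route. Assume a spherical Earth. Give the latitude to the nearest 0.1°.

The great circle lies in the plane with unit normal n̂ = (p₁ × p₂)/|p₁ × p₂|.
Here n̂_z ≈ +0.328; the vertex latitude is φ_max = arccos|n̂_z| ≈ 70.9°.
Check via Clairaut: cos φ_max = |cos φ₁| · sin C = cos(22.9°)·sin(159.2°) ≈ 0.328, again giving ≈ 70.9°.

≈ 70.9°S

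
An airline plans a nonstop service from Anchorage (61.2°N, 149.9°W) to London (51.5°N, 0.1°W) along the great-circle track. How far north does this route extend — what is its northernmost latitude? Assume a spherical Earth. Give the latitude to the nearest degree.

The great circle lies in the plane with unit normal n̂ = (p₁ × p₂)/|p₁ × p₂|.
Here n̂_z ≈ +0.167; the vertex latitude is φ_max = arccos|n̂_z| ≈ 80.4°.
Check via Clairaut: cos φ_max = |cos φ₁| · sin C = cos(61.2°)·sin(20.3°) ≈ 0.167, again giving ≈ 80.4°.

≈ 80°N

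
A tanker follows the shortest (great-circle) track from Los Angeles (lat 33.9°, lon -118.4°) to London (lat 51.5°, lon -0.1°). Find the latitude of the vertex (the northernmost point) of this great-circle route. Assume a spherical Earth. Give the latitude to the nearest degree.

The great circle lies in the plane with unit normal n̂ = (p₁ × p₂)/|p₁ × p₂|.
Here n̂_z ≈ +0.464; the vertex latitude is φ_max = arccos|n̂_z| ≈ 62.4°.

≈ 62°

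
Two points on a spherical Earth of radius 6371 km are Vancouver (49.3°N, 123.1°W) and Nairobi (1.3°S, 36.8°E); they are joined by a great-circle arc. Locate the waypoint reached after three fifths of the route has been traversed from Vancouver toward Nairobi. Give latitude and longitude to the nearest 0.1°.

≈ 47.4°N, 17.3°E

Convert each endpoint to a unit vector on the sphere (x = cos φ cos λ, y = cos φ sin λ, z = sin φ).
The central angle between the endpoints is δ = arccos(p₁·p₂) ≈ 2.252 rad (129.0°).
Interpolate at f = 3/5 with slerp weights a = sin((1−f)δ)/sin δ ≈ 1.009, b = sin(fδ)/sin δ ≈ 1.256.
p = a·p₁ + b·p₂ ≈ (0.646, 0.201, 0.736); φ = arcsin(p_z) ≈ 47.40°, λ = atan2(p_y, p_x) ≈ 17.29°.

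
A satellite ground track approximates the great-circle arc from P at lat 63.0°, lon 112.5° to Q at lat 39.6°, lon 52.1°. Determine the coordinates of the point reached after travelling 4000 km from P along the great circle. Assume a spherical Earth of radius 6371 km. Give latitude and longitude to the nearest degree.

≈ lat 45°, lon 57°

Write both endpoints as unit vectors p₁, p₂ with components (cos φ cos λ, cos φ sin λ, sin φ).
The central angle between the endpoints is δ = arccos(p₁·p₂) ≈ 0.737 rad (42.2°). The total great-circle distance is δ·R ≈ 0.737 × 6371 ≈ 4693 km, so the target fraction is f = 4000/4693 ≈ 0.852.
Interpolate at f ≈ 0.852 with slerp weights a = sin((1−f)δ)/sin δ ≈ 0.162, b = sin(fδ)/sin δ ≈ 0.874.
p = a·p₁ + b·p₂ ≈ (0.386, 0.599, 0.701); φ = arcsin(p_z) ≈ 44.54°, λ = atan2(p_y, p_x) ≈ 57.23°.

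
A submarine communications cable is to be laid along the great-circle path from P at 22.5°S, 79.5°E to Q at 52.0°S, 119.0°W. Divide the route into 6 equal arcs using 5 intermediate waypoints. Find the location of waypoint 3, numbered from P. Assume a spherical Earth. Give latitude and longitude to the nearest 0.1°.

≈ 71.5°S, 109.4°E

Convert each endpoint to a unit vector on the sphere (x = cos φ cos λ, y = cos φ sin λ, z = sin φ).
The central angle between the endpoints is δ = arccos(p₁·p₂) ≈ 1.811 rad (103.8°).
Interpolate at f = 3/6 with slerp weights a = sin((1−f)δ)/sin δ ≈ 0.810, b = sin(fδ)/sin δ ≈ 0.810.
p = a·p₁ + b·p₂ ≈ (-0.105, 0.300, -0.948); φ = arcsin(p_z) ≈ -71.48°, λ = atan2(p_y, p_x) ≈ 109.38°.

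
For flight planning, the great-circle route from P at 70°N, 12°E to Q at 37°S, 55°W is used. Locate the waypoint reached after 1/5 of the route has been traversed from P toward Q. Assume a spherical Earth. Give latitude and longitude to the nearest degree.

≈ 52°N, 20°W

Write both endpoints as unit vectors p₁, p₂ with components (cos φ cos λ, cos φ sin λ, sin φ).
The central angle between the endpoints is δ = arccos(p₁·p₂) ≈ 2.047 rad (117.3°).
Interpolate at f = 1/5 with slerp weights a = sin((1−f)δ)/sin δ ≈ 1.123, b = sin(fδ)/sin δ ≈ 0.448.
p = a·p₁ + b·p₂ ≈ (0.581, -0.213, 0.786); φ = arcsin(p_z) ≈ 51.77°, λ = atan2(p_y, p_x) ≈ -20.16°.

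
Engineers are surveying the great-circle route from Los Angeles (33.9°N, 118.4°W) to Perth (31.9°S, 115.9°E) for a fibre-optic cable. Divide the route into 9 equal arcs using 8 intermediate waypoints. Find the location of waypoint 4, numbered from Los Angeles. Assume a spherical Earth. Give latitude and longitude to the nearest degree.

Convert each endpoint to a unit vector on the sphere (x = cos φ cos λ, y = cos φ sin λ, z = sin φ).
The central angle between the endpoints is δ = arccos(p₁·p₂) ≈ 2.355 rad (134.9°).
Interpolate at f = 4/9 with slerp weights a = sin((1−f)δ)/sin δ ≈ 1.363, b = sin(fδ)/sin δ ≈ 1.222.
p = a·p₁ + b·p₂ ≈ (-0.991, -0.062, 0.115); φ = arcsin(p_z) ≈ 6.58°, λ = atan2(p_y, p_x) ≈ -176.42°.

≈ 7°N, 176°W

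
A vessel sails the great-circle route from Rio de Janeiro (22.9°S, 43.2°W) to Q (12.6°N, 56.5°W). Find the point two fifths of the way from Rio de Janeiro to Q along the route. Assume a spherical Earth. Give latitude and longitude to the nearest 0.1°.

≈ (8.7°S, 48.7°W)

From cos δ = sin φ₁ sin φ₂ + cos φ₁ cos φ₂ cos Δλ, the central angle is δ ≈ 0.660 rad (37.8°).
Interpolate at f = 2/5 with slerp weights a = sin((1−f)δ)/sin δ ≈ 0.629, b = sin(fδ)/sin δ ≈ 0.426.
p = a·p₁ + b·p₂ ≈ (0.652, -0.743, -0.152); φ = arcsin(p_z) ≈ -8.74°, λ = atan2(p_y, p_x) ≈ -48.75°.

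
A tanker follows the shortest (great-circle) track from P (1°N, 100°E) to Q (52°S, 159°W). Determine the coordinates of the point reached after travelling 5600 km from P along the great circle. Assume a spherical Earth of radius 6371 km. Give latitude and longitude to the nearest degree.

≈ (37°S, 136°E)

Convert each endpoint to a unit vector on the sphere (x = cos φ cos λ, y = cos φ sin λ, z = sin φ).
The central angle between the endpoints is δ = arccos(p₁·p₂) ≈ 1.702 rad (97.5°). The total great-circle distance is δ·R ≈ 1.702 × 6371 ≈ 10846 km, so the target fraction is f = 5600/10846 ≈ 0.516.
Interpolate at f ≈ 0.516 with slerp weights a = sin((1−f)δ)/sin δ ≈ 0.740, b = sin(fδ)/sin δ ≈ 0.777.
p = a·p₁ + b·p₂ ≈ (-0.575, 0.557, -0.599); φ = arcsin(p_z) ≈ -36.81°, λ = atan2(p_y, p_x) ≈ 135.90°.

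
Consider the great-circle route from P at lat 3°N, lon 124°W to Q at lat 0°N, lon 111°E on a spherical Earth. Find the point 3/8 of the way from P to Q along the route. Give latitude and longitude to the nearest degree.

Convert each endpoint to a unit vector on the sphere (x = cos φ cos λ, y = cos φ sin λ, z = sin φ).
The central angle between the endpoints is δ = arccos(p₁·p₂) ≈ 2.181 rad (124.9°).
Interpolate at f = 3/8 with slerp weights a = sin((1−f)δ)/sin δ ≈ 1.194, b = sin(fδ)/sin δ ≈ 0.890.
p = a·p₁ + b·p₂ ≈ (-0.986, -0.157, 0.062); φ = arcsin(p_z) ≈ 3.58°, λ = atan2(p_y, p_x) ≈ -170.93°.

≈ lat 4°N, lon 171°W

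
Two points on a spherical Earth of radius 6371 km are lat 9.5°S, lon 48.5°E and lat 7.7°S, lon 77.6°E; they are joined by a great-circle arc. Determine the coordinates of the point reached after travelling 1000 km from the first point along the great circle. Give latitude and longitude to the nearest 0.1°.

≈ lat 9.2°S, lon 57.6°E

Write both endpoints as unit vectors p₁, p₂ with components (cos φ cos λ, cos φ sin λ, sin φ).
The central angle between the endpoints is δ = arccos(p₁·p₂) ≈ 0.503 rad (28.8°). The total great-circle distance is δ·R ≈ 0.503 × 6371 ≈ 3205 km, so the target fraction is f = 1000/3205 ≈ 0.312.
Interpolate at f ≈ 0.312 with slerp weights a = sin((1−f)δ)/sin δ ≈ 0.704, b = sin(fδ)/sin δ ≈ 0.324.
p = a·p₁ + b·p₂ ≈ (0.529, 0.834, -0.160); φ = arcsin(p_z) ≈ -9.18°, λ = atan2(p_y, p_x) ≈ 57.61°.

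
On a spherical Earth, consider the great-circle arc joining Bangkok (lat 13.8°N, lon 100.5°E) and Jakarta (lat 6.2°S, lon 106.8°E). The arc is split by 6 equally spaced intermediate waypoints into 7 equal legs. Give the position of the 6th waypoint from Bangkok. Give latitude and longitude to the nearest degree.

≈ lat 3°S, lon 106°E

Convert each endpoint to a unit vector on the sphere (x = cos φ cos λ, y = cos φ sin λ, z = sin φ).
The central angle between the endpoints is δ = arccos(p₁·p₂) ≈ 0.366 rad (21.0°).
Interpolate at f = 6/7 with slerp weights a = sin((1−f)δ)/sin δ ≈ 0.146, b = sin(fδ)/sin δ ≈ 0.862.
p = a·p₁ + b·p₂ ≈ (-0.274, 0.960, -0.058); φ = arcsin(p_z) ≈ -3.34°, λ = atan2(p_y, p_x) ≈ 105.91°.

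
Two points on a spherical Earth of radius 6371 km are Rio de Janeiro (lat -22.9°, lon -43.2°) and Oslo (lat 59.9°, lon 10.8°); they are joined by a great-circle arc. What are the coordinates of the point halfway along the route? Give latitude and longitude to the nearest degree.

Write both endpoints as unit vectors p₁, p₂ with components (cos φ cos λ, cos φ sin λ, sin φ).
The central angle between the endpoints is δ = arccos(p₁·p₂) ≈ 1.636 rad (93.7°).
Interpolate at f = 1/2 with slerp weights a = sin((1−f)δ)/sin δ ≈ 0.731, b = sin(fδ)/sin δ ≈ 0.731.
p = a·p₁ + b·p₂ ≈ (0.851, -0.392, 0.348); φ = arcsin(p_z) ≈ 20.37°, λ = atan2(p_y, p_x) ≈ -24.75°.

≈ lat 20°, lon -25°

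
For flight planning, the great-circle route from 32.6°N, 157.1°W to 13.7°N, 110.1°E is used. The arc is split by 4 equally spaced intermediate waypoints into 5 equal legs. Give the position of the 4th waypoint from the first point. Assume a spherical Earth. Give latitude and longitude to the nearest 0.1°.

≈ 22.2°N, 125.6°E

From cos δ = sin φ₁ sin φ₂ + cos φ₁ cos φ₂ cos Δλ, the central angle is δ ≈ 1.483 rad (85.0°).
Interpolate at f = 4/5 with slerp weights a = sin((1−f)δ)/sin δ ≈ 0.293, b = sin(fδ)/sin δ ≈ 0.931.
p = a·p₁ + b·p₂ ≈ (-0.538, 0.753, 0.378); φ = arcsin(p_z) ≈ 22.24°, λ = atan2(p_y, p_x) ≈ 125.57°.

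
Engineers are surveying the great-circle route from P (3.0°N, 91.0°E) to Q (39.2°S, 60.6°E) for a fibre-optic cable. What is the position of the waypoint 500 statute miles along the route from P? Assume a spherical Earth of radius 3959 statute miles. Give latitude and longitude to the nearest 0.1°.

The haversine formula gives a central angle δ ≈ 0.884 rad (50.6°) between the endpoints. The total great-circle distance is δ·R ≈ 0.884 × 3959 ≈ 3498 mi, so the target fraction is f = 500/3498 ≈ 0.143.
Interpolate at f ≈ 0.143 with slerp weights a = sin((1−f)δ)/sin δ ≈ 0.889, b = sin(fδ)/sin δ ≈ 0.163.
p = a·p₁ + b·p₂ ≈ (0.047, 0.997, -0.056); φ = arcsin(p_z) ≈ -3.24°, λ = atan2(p_y, p_x) ≈ 87.33°.

≈ (3.2°S, 87.3°E)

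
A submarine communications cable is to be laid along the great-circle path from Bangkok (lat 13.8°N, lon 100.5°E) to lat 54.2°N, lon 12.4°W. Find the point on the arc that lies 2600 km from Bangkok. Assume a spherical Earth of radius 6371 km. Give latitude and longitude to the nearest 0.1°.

From cos δ = sin φ₁ sin φ₂ + cos φ₁ cos φ₂ cos Δλ, the central angle is δ ≈ 1.598 rad (91.6°). The total great-circle distance is δ·R ≈ 1.598 × 6371 ≈ 10183 km, so the target fraction is f = 2600/10183 ≈ 0.255.
Interpolate at f ≈ 0.255 with slerp weights a = sin((1−f)δ)/sin δ ≈ 0.929, b = sin(fδ)/sin δ ≈ 0.397.
p = a·p₁ + b·p₂ ≈ (0.062, 0.837, 0.544); φ = arcsin(p_z) ≈ 32.93°, λ = atan2(p_y, p_x) ≈ 85.73°.

≈ lat 32.9°N, lon 85.7°E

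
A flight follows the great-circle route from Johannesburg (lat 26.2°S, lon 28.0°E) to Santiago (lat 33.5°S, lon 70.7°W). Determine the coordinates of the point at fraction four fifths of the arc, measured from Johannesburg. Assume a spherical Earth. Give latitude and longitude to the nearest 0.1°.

Write both endpoints as unit vectors p₁, p₂ with components (cos φ cos λ, cos φ sin λ, sin φ).
The central angle between the endpoints is δ = arccos(p₁·p₂) ≈ 1.440 rad (82.5°).
Interpolate at f = 4/5 with slerp weights a = sin((1−f)δ)/sin δ ≈ 0.286, b = sin(fδ)/sin δ ≈ 0.921.
p = a·p₁ + b·p₂ ≈ (0.481, -0.605, -0.635); φ = arcsin(p_z) ≈ -39.42°, λ = atan2(p_y, p_x) ≈ -51.50°.

≈ lat 39.4°S, lon 51.5°W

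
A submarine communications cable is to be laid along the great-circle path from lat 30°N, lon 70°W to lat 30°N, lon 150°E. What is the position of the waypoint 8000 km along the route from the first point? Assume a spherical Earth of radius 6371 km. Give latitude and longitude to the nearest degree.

Convert each endpoint to a unit vector on the sphere (x = cos φ cos λ, y = cos φ sin λ, z = sin φ).
The central angle between the endpoints is δ = arccos(p₁·p₂) ≈ 1.901 rad (108.9°). The total great-circle distance is δ·R ≈ 1.901 × 6371 ≈ 12113 km, so the target fraction is f = 8000/12113 ≈ 0.660.
Interpolate at f ≈ 0.660 with slerp weights a = sin((1−f)δ)/sin δ ≈ 0.636, b = sin(fδ)/sin δ ≈ 1.005.
p = a·p₁ + b·p₂ ≈ (-0.565, -0.082, 0.821); φ = arcsin(p_z) ≈ 55.15°, λ = atan2(p_y, p_x) ≈ -171.71°.

≈ lat 55°N, lon 172°W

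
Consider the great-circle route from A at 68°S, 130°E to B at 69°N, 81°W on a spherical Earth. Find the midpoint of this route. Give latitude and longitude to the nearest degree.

The haversine formula gives a central angle δ ≈ 2.945 rad (168.7°) between the endpoints.
Interpolate at f = 1/2 with slerp weights a = sin((1−f)δ)/sin δ ≈ 5.086, b = sin(fδ)/sin δ ≈ 5.086.
p = a·p₁ + b·p₂ ≈ (-0.940, -0.341, 0.033); φ = arcsin(p_z) ≈ 1.86°, λ = atan2(p_y, p_x) ≈ -160.07°.

≈ 2°N, 160°W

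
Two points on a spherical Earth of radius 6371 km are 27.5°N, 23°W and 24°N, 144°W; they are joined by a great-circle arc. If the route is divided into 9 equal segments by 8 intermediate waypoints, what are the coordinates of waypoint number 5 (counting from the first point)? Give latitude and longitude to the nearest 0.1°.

≈ 43.8°N, 92.9°W

Convert each endpoint to a unit vector on the sphere (x = cos φ cos λ, y = cos φ sin λ, z = sin φ).
The central angle between the endpoints is δ = arccos(p₁·p₂) ≈ 1.802 rad (103.3°).
Interpolate at f = 5/9 with slerp weights a = sin((1−f)δ)/sin δ ≈ 0.738, b = sin(fδ)/sin δ ≈ 0.865.
p = a·p₁ + b·p₂ ≈ (-0.037, -0.720, 0.693); φ = arcsin(p_z) ≈ 43.84°, λ = atan2(p_y, p_x) ≈ -92.95°.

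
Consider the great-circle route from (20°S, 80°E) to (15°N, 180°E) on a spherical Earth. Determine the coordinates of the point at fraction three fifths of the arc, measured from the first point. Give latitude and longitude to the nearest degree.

≈ (0°N, 141°E)

Convert each endpoint to a unit vector on the sphere (x = cos φ cos λ, y = cos φ sin λ, z = sin φ).
The central angle between the endpoints is δ = arccos(p₁·p₂) ≈ 1.819 rad (104.2°).
Interpolate at f = 3/5 with slerp weights a = sin((1−f)δ)/sin δ ≈ 0.686, b = sin(fδ)/sin δ ≈ 0.916.
p = a·p₁ + b·p₂ ≈ (-0.772, 0.635, 0.002); φ = arcsin(p_z) ≈ 0.13°, λ = atan2(p_y, p_x) ≈ 140.57°.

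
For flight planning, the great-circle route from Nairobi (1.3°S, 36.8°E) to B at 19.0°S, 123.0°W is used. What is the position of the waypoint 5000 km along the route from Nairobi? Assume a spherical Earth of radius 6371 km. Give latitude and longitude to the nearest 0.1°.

Write both endpoints as unit vectors p₁, p₂ with components (cos φ cos λ, cos φ sin λ, sin φ).
The central angle between the endpoints is δ = arccos(p₁·p₂) ≈ 2.646 rad (151.6°). The total great-circle distance is δ·R ≈ 2.646 × 6371 ≈ 16858 km, so the target fraction is f = 5000/16858 ≈ 0.297.
Interpolate at f ≈ 0.297 with slerp weights a = sin((1−f)δ)/sin δ ≈ 2.015, b = sin(fδ)/sin δ ≈ 1.486.
p = a·p₁ + b·p₂ ≈ (0.848, 0.028, -0.530); φ = arcsin(p_z) ≈ -31.98°, λ = atan2(p_y, p_x) ≈ 1.90°.

≈ 32.0°S, 1.9°E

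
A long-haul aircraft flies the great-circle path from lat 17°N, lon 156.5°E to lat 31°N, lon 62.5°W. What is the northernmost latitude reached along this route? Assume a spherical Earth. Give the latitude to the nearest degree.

The great circle lies in the plane with unit normal n̂ = (p₁ × p₂)/|p₁ × p₂|.
Here n̂_z ≈ +0.590; the vertex latitude is φ_max = arccos|n̂_z| ≈ 53.8°.
Check via Clairaut: cos φ_max = |cos φ₁| · sin C = cos(17.0°)·sin(38.1°) ≈ 0.590, again giving ≈ 53.8°.

≈ 54°N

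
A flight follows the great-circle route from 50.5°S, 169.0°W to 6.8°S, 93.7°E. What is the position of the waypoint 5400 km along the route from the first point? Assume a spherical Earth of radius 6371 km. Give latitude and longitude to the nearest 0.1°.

Write both endpoints as unit vectors p₁, p₂ with components (cos φ cos λ, cos φ sin λ, sin φ).
The central angle between the endpoints is δ = arccos(p₁·p₂) ≈ 1.560 rad (89.4°). The total great-circle distance is δ·R ≈ 1.560 × 6371 ≈ 9937 km, so the target fraction is f = 5400/9937 ≈ 0.543.
Interpolate at f ≈ 0.543 with slerp weights a = sin((1−f)δ)/sin δ ≈ 0.653, b = sin(fδ)/sin δ ≈ 0.750.
p = a·p₁ + b·p₂ ≈ (-0.456, 0.664, -0.593); φ = arcsin(p_z) ≈ -36.37°, λ = atan2(p_y, p_x) ≈ 124.50°.

≈ 36.4°S, 124.5°E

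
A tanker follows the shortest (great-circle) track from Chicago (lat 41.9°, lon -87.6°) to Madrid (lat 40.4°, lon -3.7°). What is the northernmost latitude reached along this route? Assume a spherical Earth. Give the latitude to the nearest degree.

The great circle lies in the plane with unit normal n̂ = (p₁ × p₂)/|p₁ × p₂|.
Here n̂_z ≈ +0.648; the vertex latitude is φ_max = arccos|n̂_z| ≈ 49.6°.
Check via Clairaut: cos φ_max = |cos φ₁| · sin C = cos(41.9°)·sin(60.5°) ≈ 0.648, again giving ≈ 49.6°.

≈ 50°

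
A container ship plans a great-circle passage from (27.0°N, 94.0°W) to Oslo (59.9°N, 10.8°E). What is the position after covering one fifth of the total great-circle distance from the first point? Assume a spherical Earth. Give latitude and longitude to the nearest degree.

≈ (39°N, 84°W)

The haversine formula gives a central angle δ ≈ 1.288 rad (73.8°) between the endpoints.
Interpolate at f = 1/5 with slerp weights a = sin((1−f)δ)/sin δ ≈ 0.893, b = sin(fδ)/sin δ ≈ 0.265.
p = a·p₁ + b·p₂ ≈ (0.075, -0.769, 0.635); φ = arcsin(p_z) ≈ 39.42°, λ = atan2(p_y, p_x) ≈ -84.41°.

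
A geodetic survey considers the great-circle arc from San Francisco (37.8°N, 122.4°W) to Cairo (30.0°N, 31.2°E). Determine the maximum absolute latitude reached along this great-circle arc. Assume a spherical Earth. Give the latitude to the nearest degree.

The great circle lies in the plane with unit normal n̂ = (p₁ × p₂)/|p₁ × p₂|.
Here n̂_z ≈ +0.320; the vertex latitude is φ_max = arccos|n̂_z| ≈ 71.4°.

≈ 71°N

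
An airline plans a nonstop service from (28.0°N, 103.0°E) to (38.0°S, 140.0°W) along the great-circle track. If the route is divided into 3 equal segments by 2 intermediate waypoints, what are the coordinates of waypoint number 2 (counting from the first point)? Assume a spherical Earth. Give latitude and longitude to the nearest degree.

Write both endpoints as unit vectors p₁, p₂ with components (cos φ cos λ, cos φ sin λ, sin φ).
The central angle between the endpoints is δ = arccos(p₁·p₂) ≈ 2.220 rad (127.2°).
Interpolate at f = 2/3 with slerp weights a = sin((1−f)δ)/sin δ ≈ 0.847, b = sin(fδ)/sin δ ≈ 1.251.
p = a·p₁ + b·p₂ ≈ (-0.923, 0.095, -0.372); φ = arcsin(p_z) ≈ -21.86°, λ = atan2(p_y, p_x) ≈ 174.12°.

≈ (22°S, 174°E)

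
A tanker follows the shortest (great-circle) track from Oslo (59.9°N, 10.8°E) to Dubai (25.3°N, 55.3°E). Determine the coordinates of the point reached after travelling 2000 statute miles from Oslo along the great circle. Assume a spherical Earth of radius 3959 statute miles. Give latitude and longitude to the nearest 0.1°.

≈ 39.9°N, 44.5°E

Write both endpoints as unit vectors p₁, p₂ with components (cos φ cos λ, cos φ sin λ, sin φ).
The central angle between the endpoints is δ = arccos(p₁·p₂) ≈ 0.805 rad (46.1°). The total great-circle distance is δ·R ≈ 0.805 × 3959 ≈ 3187 mi, so the target fraction is f = 2000/3187 ≈ 0.628.
Interpolate at f ≈ 0.628 with slerp weights a = sin((1−f)δ)/sin δ ≈ 0.410, b = sin(fδ)/sin δ ≈ 0.671.
p = a·p₁ + b·p₂ ≈ (0.547, 0.538, 0.641); φ = arcsin(p_z) ≈ 39.90°, λ = atan2(p_y, p_x) ≈ 44.48°.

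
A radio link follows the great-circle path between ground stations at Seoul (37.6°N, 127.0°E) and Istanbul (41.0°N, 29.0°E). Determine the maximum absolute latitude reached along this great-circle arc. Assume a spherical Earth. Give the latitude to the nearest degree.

The great circle lies in the plane with unit normal n̂ = (p₁ × p₂)/|p₁ × p₂|.
Here n̂_z ≈ -0.624; the vertex latitude is φ_max = arccos|n̂_z| ≈ 51.4°.
Check via Clairaut: cos φ_max = |cos φ₁| · sin C = cos(37.6°)·sin(52.0°) ≈ 0.624, again giving ≈ 51.4°.

≈ 51°N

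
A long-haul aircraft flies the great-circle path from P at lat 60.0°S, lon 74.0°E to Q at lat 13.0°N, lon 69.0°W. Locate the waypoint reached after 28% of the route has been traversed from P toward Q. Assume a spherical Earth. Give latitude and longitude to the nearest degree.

Convert each endpoint to a unit vector on the sphere (x = cos φ cos λ, y = cos φ sin λ, z = sin φ).
The central angle between the endpoints is δ = arccos(p₁·p₂) ≈ 2.194 rad (125.7°).
Interpolate at f = 0.28 with slerp weights a = sin((1−f)δ)/sin δ ≈ 1.232, b = sin(fδ)/sin δ ≈ 0.710.
p = a·p₁ + b·p₂ ≈ (0.418, -0.054, -0.907); φ = arcsin(p_z) ≈ -65.09°, λ = atan2(p_y, p_x) ≈ -7.36°.

≈ lat 65°S, lon 7°W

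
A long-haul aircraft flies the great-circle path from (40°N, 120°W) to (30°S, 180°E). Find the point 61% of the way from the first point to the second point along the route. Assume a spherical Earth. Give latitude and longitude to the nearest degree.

≈ (2°S, 158°W)

Convert each endpoint to a unit vector on the sphere (x = cos φ cos λ, y = cos φ sin λ, z = sin φ).
The central angle between the endpoints is δ = arccos(p₁·p₂) ≈ 1.560 rad (89.4°).
Interpolate at f = 0.61 with slerp weights a = sin((1−f)δ)/sin δ ≈ 0.572, b = sin(fδ)/sin δ ≈ 0.815.
p = a·p₁ + b·p₂ ≈ (-0.924, -0.379, -0.040); φ = arcsin(p_z) ≈ -2.28°, λ = atan2(p_y, p_x) ≈ -157.69°.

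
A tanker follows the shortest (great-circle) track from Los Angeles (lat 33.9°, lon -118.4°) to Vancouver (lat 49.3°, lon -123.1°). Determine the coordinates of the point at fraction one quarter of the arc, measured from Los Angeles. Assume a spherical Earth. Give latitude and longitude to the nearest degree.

Convert each endpoint to a unit vector on the sphere (x = cos φ cos λ, y = cos φ sin λ, z = sin φ).
The central angle between the endpoints is δ = arccos(p₁·p₂) ≈ 0.276 rad (15.8°).
Interpolate at f = 1/4 with slerp weights a = sin((1−f)δ)/sin δ ≈ 0.754, b = sin(fδ)/sin δ ≈ 0.253.
p = a·p₁ + b·p₂ ≈ (-0.388, -0.689, 0.612); φ = arcsin(p_z) ≈ 37.77°, λ = atan2(p_y, p_x) ≈ -119.38°.

≈ lat 38°, lon -119°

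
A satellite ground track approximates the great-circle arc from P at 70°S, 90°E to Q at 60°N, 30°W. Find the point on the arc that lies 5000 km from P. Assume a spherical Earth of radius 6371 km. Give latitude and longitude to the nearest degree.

≈ 39°S, 26°E

The haversine formula gives a central angle δ ≈ 2.689 rad (154.1°) between the endpoints. The total great-circle distance is δ·R ≈ 2.689 × 6371 ≈ 17131 km, so the target fraction is f = 5000/17131 ≈ 0.292.
Interpolate at f ≈ 0.292 with slerp weights a = sin((1−f)δ)/sin δ ≈ 2.161, b = sin(fδ)/sin δ ≈ 1.616.
p = a·p₁ + b·p₂ ≈ (0.700, 0.335, -0.631); φ = arcsin(p_z) ≈ -39.12°, λ = atan2(p_y, p_x) ≈ 25.59°.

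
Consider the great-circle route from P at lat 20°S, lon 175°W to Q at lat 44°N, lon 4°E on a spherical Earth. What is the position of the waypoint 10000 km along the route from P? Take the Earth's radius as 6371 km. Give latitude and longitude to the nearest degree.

Write both endpoints as unit vectors p₁, p₂ with components (cos φ cos λ, cos φ sin λ, sin φ).
The central angle between the endpoints is δ = arccos(p₁·p₂) ≈ 2.722 rad (156.0°). The total great-circle distance is δ·R ≈ 2.722 × 6371 ≈ 17345 km, so the target fraction is f = 10000/17345 ≈ 0.577.
Interpolate at f ≈ 0.577 with slerp weights a = sin((1−f)δ)/sin δ ≈ 2.246, b = sin(fδ)/sin δ ≈ 2.457.
p = a·p₁ + b·p₂ ≈ (-0.339, -0.061, 0.939); φ = arcsin(p_z) ≈ 69.86°, λ = atan2(p_y, p_x) ≈ -169.86°.

≈ lat 70°N, lon 170°W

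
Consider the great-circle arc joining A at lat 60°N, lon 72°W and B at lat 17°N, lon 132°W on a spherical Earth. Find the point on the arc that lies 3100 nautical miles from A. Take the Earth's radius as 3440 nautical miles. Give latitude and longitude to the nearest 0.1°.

≈ lat 24.6°N, lon 127.2°W

From cos δ = sin φ₁ sin φ₂ + cos φ₁ cos φ₂ cos Δλ, the central angle is δ ≈ 1.056 rad (60.5°). The total great-circle distance is δ·R ≈ 1.056 × 3440 ≈ 3633 nmi, so the target fraction is f = 3100/3633 ≈ 0.853.
Interpolate at f ≈ 0.853 with slerp weights a = sin((1−f)δ)/sin δ ≈ 0.177, b = sin(fδ)/sin δ ≈ 0.901.
p = a·p₁ + b·p₂ ≈ (-0.549, -0.724, 0.417); φ = arcsin(p_z) ≈ 24.64°, λ = atan2(p_y, p_x) ≈ -127.16°.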